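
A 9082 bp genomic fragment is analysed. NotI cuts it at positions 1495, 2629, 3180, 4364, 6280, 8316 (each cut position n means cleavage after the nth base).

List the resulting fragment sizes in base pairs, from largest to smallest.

Linear molecule, 6 cuts → 7 fragments:
  1495 − 0 = 1495 bp
  2629 − 1495 = 1134 bp
  3180 − 2629 = 551 bp
  4364 − 3180 = 1184 bp
  6280 − 4364 = 1916 bp
  8316 − 6280 = 2036 bp
  9082 − 8316 = 766 bp
Sorted largest to smallest: 2036, 1916, 1495, 1184, 1134, 766, 551 bp.

2036, 1916, 1495, 1184, 1134, 766, 551 bp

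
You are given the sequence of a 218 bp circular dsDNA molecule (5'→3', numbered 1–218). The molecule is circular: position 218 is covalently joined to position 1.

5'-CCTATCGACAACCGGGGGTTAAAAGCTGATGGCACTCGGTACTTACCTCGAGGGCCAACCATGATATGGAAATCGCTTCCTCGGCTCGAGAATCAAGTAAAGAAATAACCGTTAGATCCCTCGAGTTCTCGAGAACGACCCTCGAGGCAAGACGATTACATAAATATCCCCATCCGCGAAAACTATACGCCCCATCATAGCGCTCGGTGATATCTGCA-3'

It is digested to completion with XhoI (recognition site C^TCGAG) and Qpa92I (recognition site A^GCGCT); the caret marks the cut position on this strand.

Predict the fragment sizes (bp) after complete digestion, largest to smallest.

XhoI sites (CTCGAG) start at positions 47, 85, 120, 128, 141.
XhoI cuts after the first base of each site, so after positions 47, 85, 120, 128, 141.
The Qpa92I site (AGCGCT) starts at position 199.
Qpa92I cuts after the first base of each site, so after position 199.
Combined cut positions: 47, 85, 120, 128, 141, 199.
Circular molecule, 6 cuts → 6 fragments:
  48–85 → 38 bp
  86–120 → 35 bp
  121–128 → 8 bp
  129–141 → 13 bp
  142–199 → 58 bp
  200–218 then 1–47 → 19 + 47 = 66 bp
Sorted largest to smallest: 66, 58, 38, 35, 13, 8 bp.

66, 58, 38, 35, 13, 8 bp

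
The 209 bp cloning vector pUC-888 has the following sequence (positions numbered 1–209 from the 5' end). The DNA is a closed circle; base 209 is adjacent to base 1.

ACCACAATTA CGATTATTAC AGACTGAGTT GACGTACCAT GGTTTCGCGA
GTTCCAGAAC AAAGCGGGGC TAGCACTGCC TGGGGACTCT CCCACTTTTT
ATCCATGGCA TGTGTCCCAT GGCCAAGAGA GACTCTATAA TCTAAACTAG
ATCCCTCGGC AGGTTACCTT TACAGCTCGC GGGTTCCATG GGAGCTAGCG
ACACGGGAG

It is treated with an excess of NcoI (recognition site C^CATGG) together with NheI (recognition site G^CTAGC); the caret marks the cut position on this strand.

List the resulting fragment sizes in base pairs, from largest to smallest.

NcoI sites (CCATGG) start at positions 37, 103, 117, 186.
NcoI cuts after the first base of each site, so after positions 37, 103, 117, 186.
NheI sites (GCTAGC) start at positions 69, 194.
NheI cuts after the first base of each site, so after positions 69, 194.
Combined cut positions: 37, 69, 103, 117, 186, 194.
Circular molecule, 6 cuts → 6 fragments:
  38–69 → 32 bp
  70–103 → 34 bp
  104–117 → 14 bp
  118–186 → 69 bp
  187–194 → 8 bp
  195–209 then 1–37 → 15 + 37 = 52 bp
Sorted largest to smallest: 69, 52, 34, 32, 14, 8 bp.

69, 52, 34, 32, 14, 8 bp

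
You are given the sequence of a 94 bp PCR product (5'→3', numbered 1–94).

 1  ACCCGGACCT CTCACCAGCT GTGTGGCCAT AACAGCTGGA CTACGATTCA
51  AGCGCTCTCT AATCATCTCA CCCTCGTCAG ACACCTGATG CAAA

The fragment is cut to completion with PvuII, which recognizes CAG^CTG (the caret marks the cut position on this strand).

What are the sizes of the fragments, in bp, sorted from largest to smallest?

59, 18, 17 bp

PvuII sites (CAGCTG) start at positions 16, 33.
PvuII cuts after base 3 of each site, so after positions 18, 35.
Linear molecule, 2 cuts → 3 fragments:
  1–18 → 18 bp
  19–35 → 17 bp
  36–94 → 59 bp
Sorted largest to smallest: 59, 18, 17 bp.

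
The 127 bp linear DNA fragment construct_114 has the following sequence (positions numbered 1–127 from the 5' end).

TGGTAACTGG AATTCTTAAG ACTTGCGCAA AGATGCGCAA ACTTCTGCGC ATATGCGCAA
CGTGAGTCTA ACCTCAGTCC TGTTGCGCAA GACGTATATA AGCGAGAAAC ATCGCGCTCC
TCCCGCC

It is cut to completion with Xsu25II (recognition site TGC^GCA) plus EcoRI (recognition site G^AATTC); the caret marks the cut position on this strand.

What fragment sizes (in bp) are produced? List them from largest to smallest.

Xsu25II sites (TGCGCA) start at positions 24, 34, 46, 54, 84.
Xsu25II cuts after base 3 of each site, so after positions 26, 36, 48, 56, 86.
The EcoRI site (GAATTC) starts at position 10.
EcoRI cuts after the first base of each site, so after position 10.
Combined cut positions: 10, 26, 36, 48, 56, 86.
Linear molecule, 6 cuts → 7 fragments:
  1–10 → 10 bp
  11–26 → 16 bp
  27–36 → 10 bp
  37–48 → 12 bp
  49–56 → 8 bp
  57–86 → 30 bp
  87–127 → 41 bp
Sorted largest to smallest: 41, 30, 16, 12, 10, 10, 8 bp.

41, 30, 16, 12, 10, 10, 8 bp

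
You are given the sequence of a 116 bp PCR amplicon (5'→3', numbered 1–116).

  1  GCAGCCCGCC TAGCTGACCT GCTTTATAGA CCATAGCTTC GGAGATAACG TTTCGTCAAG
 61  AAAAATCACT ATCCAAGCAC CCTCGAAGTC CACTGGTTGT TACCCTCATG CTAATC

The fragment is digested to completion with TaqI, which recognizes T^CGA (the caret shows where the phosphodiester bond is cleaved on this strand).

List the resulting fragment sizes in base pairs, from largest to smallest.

The TaqI site (TCGA) starts at position 83.
TaqI cuts after the first base of each site, so after position 83.
Linear molecule, 1 cut → 2 fragments:
  1–83 → 83 bp
  84–116 → 33 bp
Sorted largest to smallest: 83, 33 bp.

83, 33 bp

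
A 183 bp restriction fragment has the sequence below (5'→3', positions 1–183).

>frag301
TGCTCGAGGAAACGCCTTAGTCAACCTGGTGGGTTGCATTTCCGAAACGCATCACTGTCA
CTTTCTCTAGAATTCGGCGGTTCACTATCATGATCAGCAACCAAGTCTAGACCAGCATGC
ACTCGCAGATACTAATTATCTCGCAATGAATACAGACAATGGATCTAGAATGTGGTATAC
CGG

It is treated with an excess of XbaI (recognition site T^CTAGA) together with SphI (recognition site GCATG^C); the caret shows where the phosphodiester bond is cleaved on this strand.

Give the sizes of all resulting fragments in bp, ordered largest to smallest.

66, 45, 40, 19, 13 bp

XbaI sites (TCTAGA) start at positions 66, 106, 164.
XbaI cuts after the first base of each site, so after positions 66, 106, 164.
The SphI site (GCATGC) starts at position 115.
SphI cuts after base 5 of each site (before the last base), so after position 119.
Combined cut positions: 66, 106, 119, 164.
Linear molecule, 4 cuts → 5 fragments:
  1–66 → 66 bp
  67–106 → 40 bp
  107–119 → 13 bp
  120–164 → 45 bp
  165–183 → 19 bp
Sorted largest to smallest: 66, 45, 40, 19, 13 bp.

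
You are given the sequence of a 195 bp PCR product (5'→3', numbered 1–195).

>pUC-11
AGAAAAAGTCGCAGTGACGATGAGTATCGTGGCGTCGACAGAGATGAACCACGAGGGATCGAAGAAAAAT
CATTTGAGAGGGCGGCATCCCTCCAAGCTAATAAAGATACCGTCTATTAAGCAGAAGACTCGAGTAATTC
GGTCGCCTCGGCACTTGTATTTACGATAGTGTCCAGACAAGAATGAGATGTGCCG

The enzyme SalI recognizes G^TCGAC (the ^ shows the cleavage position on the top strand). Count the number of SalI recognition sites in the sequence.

GTCGAC occurs starting at position 34.
SalI cuts at 1 site.

1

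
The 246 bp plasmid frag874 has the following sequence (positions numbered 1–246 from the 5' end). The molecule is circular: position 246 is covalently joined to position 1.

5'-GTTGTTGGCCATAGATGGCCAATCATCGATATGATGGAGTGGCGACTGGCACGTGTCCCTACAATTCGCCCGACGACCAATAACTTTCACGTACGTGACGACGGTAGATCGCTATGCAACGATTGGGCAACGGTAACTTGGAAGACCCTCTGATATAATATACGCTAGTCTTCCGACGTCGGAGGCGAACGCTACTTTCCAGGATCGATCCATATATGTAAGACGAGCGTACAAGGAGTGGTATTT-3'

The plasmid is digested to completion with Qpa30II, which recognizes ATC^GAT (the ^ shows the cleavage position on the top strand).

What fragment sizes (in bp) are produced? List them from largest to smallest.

Qpa30II sites (ATCGAT) start at positions 25, 204.
Qpa30II cuts after base 3 of each site, so after positions 27, 206.
Circular molecule, 2 cuts → 2 fragments:
  28–206 → 179 bp
  207–246 then 1–27 → 40 + 27 = 67 bp
Sorted largest to smallest: 179, 67 bp.

179, 67 bp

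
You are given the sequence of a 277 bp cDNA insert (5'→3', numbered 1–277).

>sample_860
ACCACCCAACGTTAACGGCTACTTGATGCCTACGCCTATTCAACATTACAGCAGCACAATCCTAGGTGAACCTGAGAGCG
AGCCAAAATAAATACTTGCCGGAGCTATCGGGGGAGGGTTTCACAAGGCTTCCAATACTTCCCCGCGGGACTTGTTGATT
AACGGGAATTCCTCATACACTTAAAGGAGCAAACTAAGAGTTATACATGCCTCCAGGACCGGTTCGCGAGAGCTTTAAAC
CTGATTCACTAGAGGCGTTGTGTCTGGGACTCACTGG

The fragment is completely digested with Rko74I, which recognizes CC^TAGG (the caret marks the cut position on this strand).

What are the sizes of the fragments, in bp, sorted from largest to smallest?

The Rko74I site (CCTAGG) starts at position 61.
Rko74I cuts after base 2 of each site, so after position 62.
Linear molecule, 1 cut → 2 fragments:
  1–62 → 62 bp
  63–277 → 215 bp
Sorted largest to smallest: 215, 62 bp.

215, 62 bp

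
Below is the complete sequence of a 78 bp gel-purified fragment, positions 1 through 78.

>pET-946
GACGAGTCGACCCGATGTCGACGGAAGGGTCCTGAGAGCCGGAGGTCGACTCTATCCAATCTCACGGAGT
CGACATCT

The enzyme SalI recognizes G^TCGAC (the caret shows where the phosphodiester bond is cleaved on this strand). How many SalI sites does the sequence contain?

GTCGAC occurs starting at positions 6, 17, 45, 69.
SalI cuts at 4 sites.

4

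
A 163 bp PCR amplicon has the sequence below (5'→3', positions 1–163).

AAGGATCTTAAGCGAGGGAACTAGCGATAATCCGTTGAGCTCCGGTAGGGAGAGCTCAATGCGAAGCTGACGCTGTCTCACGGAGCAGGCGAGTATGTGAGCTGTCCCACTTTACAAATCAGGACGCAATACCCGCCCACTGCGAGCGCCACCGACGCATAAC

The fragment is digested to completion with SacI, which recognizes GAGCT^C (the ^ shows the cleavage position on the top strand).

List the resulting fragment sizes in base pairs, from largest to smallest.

107, 41, 15 bp

SacI sites (GAGCTC) start at positions 37, 52.
SacI cuts after base 5 of each site (before the last base), so after positions 41, 56.
Linear molecule, 2 cuts → 3 fragments:
  1–41 → 41 bp
  42–56 → 15 bp
  57–163 → 107 bp
Sorted largest to smallest: 107, 41, 15 bp.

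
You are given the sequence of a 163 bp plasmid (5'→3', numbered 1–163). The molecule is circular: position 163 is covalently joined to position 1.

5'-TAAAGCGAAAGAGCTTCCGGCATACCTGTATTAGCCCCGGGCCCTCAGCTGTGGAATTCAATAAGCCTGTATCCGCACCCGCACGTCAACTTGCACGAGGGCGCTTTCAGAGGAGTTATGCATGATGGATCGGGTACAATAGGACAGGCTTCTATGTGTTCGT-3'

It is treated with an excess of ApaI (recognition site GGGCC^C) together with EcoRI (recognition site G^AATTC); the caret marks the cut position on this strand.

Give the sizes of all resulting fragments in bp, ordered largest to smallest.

The ApaI site (GGGCCC) starts at position 39.
ApaI cuts after base 5 of each site (before the last base), so after position 43.
The EcoRI site (GAATTC) starts at position 54.
EcoRI cuts after the first base of each site, so after position 54.
Combined cut positions: 43, 54.
Circular molecule, 2 cuts → 2 fragments:
  44–54 → 11 bp
  55–163 then 1–43 → 109 + 43 = 152 bp
Sorted largest to smallest: 152, 11 bp.

152, 11 bp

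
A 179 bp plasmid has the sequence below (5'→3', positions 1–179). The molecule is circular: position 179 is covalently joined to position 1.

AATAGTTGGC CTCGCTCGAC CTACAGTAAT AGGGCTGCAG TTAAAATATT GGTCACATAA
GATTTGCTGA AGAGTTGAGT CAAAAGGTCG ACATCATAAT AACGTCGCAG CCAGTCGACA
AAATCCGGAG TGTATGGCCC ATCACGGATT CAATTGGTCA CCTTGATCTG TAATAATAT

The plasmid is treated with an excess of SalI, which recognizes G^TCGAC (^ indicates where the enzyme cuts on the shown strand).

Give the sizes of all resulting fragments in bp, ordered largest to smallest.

SalI sites (GTCGAC) start at positions 87, 114.
SalI cuts after the first base of each site, so after positions 87, 114.
Circular molecule, 2 cuts → 2 fragments:
  88–114 → 27 bp
  115–179 then 1–87 → 65 + 87 = 152 bp
Sorted largest to smallest: 152, 27 bp.

152, 27 bp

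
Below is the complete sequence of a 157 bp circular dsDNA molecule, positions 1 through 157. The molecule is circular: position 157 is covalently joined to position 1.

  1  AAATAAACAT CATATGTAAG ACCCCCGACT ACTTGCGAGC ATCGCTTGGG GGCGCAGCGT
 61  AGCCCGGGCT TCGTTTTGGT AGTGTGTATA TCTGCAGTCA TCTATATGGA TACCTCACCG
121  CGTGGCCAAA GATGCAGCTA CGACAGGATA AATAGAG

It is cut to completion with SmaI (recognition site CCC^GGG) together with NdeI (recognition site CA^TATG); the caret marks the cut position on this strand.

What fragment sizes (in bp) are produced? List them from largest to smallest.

The SmaI site (CCCGGG) starts at position 63.
SmaI cuts after base 3 of each site, so after position 65.
The NdeI site (CATATG) starts at position 11.
NdeI cuts after base 2 of each site, so after position 12.
Combined cut positions: 12, 65.
Circular molecule, 2 cuts → 2 fragments:
  13–65 → 53 bp
  66–157 then 1–12 → 92 + 12 = 104 bp
Sorted largest to smallest: 104, 53 bp.

104, 53 bp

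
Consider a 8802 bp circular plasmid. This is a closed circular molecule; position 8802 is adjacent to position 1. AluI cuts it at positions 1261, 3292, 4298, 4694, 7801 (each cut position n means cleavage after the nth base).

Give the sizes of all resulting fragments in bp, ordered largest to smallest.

3107, 2262, 2031, 1006, 396 bp

Circular molecule, 5 cuts → 5 fragments:
  3292 − 1261 = 2031 bp
  4298 − 3292 = 1006 bp
  4694 − 4298 = 396 bp
  7801 − 4694 = 3107 bp
  wrap: 8802 − 7801 + 1261 = 2262 bp
Sorted largest to smallest: 3107, 2262, 2031, 1006, 396 bp.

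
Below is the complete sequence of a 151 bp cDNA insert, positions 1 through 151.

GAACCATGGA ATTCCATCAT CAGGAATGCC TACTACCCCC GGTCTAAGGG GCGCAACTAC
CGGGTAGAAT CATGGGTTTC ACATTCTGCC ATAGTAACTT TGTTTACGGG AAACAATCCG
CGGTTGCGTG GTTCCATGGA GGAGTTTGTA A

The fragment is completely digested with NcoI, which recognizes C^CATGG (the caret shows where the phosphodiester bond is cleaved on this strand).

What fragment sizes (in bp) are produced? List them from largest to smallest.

130, 17, 4 bp

NcoI sites (CCATGG) start at positions 4, 134.
NcoI cuts after the first base of each site, so after positions 4, 134.
Linear molecule, 2 cuts → 3 fragments:
  1–4 → 4 bp
  5–134 → 130 bp
  135–151 → 17 bp
Sorted largest to smallest: 130, 17, 4 bp.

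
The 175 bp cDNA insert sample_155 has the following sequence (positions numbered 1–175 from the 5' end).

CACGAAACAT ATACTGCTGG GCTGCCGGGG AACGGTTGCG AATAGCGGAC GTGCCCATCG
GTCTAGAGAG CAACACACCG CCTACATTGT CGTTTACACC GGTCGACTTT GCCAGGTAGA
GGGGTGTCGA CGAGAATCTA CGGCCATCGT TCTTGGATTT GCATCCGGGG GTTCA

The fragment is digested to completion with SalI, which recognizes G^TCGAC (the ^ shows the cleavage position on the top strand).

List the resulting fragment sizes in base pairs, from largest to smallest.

SalI sites (GTCGAC) start at positions 102, 126.
SalI cuts after the first base of each site, so after positions 102, 126.
Linear molecule, 2 cuts → 3 fragments:
  1–102 → 102 bp
  103–126 → 24 bp
  127–175 → 49 bp
Sorted largest to smallest: 102, 49, 24 bp.

102, 49, 24 bp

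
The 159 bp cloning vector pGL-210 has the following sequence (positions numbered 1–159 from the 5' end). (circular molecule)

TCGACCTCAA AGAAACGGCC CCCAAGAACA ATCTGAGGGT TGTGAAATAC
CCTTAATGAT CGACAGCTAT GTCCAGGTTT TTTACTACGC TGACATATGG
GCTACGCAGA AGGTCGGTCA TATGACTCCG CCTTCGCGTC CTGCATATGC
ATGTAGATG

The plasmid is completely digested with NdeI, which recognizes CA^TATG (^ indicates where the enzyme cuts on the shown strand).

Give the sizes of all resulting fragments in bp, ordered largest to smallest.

NdeI sites (CATATG) start at positions 94, 119, 144.
NdeI cuts after base 2 of each site, so after positions 95, 120, 145.
Circular molecule, 3 cuts → 3 fragments:
  96–120 → 25 bp
  121–145 → 25 bp
  146–159 then 1–95 → 14 + 95 = 109 bp
Sorted largest to smallest: 109, 25, 25 bp.

109, 25, 25 bp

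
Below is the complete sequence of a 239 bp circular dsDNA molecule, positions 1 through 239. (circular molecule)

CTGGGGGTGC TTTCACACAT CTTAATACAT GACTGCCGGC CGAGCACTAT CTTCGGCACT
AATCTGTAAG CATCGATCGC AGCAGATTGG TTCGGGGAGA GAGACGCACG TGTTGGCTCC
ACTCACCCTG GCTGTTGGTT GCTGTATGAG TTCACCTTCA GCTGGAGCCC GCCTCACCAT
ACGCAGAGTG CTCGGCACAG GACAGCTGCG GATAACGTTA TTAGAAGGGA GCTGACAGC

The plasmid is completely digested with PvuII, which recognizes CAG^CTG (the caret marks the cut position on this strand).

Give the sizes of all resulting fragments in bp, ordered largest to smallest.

PvuII sites (CAGCTG) start at positions 159, 203.
PvuII cuts after base 3 of each site, so after positions 161, 205.
Circular molecule, 2 cuts → 2 fragments:
  162–205 → 44 bp
  206–239 then 1–161 → 34 + 161 = 195 bp
Sorted largest to smallest: 195, 44 bp.

195, 44 bp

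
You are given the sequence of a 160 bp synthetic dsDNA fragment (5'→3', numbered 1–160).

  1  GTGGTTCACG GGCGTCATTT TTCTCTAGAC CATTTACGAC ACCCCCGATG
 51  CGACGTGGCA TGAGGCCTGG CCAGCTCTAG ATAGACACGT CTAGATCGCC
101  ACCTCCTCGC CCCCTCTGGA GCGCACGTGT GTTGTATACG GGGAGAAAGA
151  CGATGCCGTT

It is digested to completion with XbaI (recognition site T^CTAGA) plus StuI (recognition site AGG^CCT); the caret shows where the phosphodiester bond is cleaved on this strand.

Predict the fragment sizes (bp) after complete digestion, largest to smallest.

XbaI sites (TCTAGA) start at positions 24, 76, 90.
XbaI cuts after the first base of each site, so after positions 24, 76, 90.
The StuI site (AGGCCT) starts at position 63.
StuI cuts after base 3 of each site, so after position 65.
Combined cut positions: 24, 65, 76, 90.
Linear molecule, 4 cuts → 5 fragments:
  1–24 → 24 bp
  25–65 → 41 bp
  66–76 → 11 bp
  77–90 → 14 bp
  91–160 → 70 bp
Sorted largest to smallest: 70, 41, 24, 14, 11 bp.

70, 41, 24, 14, 11 bp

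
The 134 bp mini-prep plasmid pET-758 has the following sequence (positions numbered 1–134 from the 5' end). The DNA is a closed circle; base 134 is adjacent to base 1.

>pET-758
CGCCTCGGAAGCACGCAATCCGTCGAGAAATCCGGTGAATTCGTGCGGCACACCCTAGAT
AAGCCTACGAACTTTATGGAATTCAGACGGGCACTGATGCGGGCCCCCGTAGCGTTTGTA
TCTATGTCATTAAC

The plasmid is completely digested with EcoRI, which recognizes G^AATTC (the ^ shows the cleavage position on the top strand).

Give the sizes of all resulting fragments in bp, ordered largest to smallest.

92, 42 bp

EcoRI sites (GAATTC) start at positions 37, 79.
EcoRI cuts after the first base of each site, so after positions 37, 79.
Circular molecule, 2 cuts → 2 fragments:
  38–79 → 42 bp
  80–134 then 1–37 → 55 + 37 = 92 bp
Sorted largest to smallest: 92, 42 bp.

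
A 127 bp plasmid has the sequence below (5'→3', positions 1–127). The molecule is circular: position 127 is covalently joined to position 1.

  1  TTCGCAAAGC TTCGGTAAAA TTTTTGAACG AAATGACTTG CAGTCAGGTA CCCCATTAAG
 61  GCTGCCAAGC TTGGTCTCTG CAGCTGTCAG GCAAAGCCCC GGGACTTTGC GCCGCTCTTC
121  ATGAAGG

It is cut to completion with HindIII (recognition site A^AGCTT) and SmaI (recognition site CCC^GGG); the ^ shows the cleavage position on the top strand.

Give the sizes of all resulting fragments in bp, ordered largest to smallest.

HindIII sites (AAGCTT) start at positions 7, 67.
HindIII cuts after the first base of each site, so after positions 7, 67.
The SmaI site (CCCGGG) starts at position 98.
SmaI cuts after base 3 of each site, so after position 100.
Combined cut positions: 7, 67, 100.
Circular molecule, 3 cuts → 3 fragments:
  8–67 → 60 bp
  68–100 → 33 bp
  101–127 then 1–7 → 27 + 7 = 34 bp
Sorted largest to smallest: 60, 34, 33 bp.

60, 34, 33 bp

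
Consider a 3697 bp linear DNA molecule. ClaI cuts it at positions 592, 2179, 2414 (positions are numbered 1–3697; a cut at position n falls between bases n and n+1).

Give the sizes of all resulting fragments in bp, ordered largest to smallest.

Linear molecule, 3 cuts → 4 fragments:
  592 − 0 = 592 bp
  2179 − 592 = 1587 bp
  2414 − 2179 = 235 bp
  3697 − 2414 = 1283 bp
Sorted largest to smallest: 1587, 1283, 592, 235 bp.

1587, 1283, 592, 235 bp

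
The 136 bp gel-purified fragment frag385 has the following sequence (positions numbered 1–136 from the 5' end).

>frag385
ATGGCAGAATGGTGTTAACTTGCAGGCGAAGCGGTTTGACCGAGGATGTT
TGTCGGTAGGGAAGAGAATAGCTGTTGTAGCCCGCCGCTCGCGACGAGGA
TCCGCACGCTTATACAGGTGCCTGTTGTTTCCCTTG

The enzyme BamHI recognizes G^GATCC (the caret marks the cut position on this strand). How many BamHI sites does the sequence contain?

1

GGATCC occurs starting at position 98.
BamHI cuts at 1 site.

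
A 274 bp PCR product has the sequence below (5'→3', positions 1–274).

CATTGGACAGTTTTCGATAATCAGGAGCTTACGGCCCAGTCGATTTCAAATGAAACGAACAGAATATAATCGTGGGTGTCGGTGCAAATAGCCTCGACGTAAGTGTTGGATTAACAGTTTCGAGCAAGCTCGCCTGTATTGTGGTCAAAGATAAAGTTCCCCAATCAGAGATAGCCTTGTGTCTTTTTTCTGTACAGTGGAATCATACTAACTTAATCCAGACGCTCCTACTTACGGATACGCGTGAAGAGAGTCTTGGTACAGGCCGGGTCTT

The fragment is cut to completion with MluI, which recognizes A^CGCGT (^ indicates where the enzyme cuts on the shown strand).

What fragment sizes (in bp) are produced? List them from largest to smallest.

The MluI site (ACGCGT) starts at position 240.
MluI cuts after the first base of each site, so after position 240.
Linear molecule, 1 cut → 2 fragments:
  1–240 → 240 bp
  241–274 → 34 bp
Sorted largest to smallest: 240, 34 bp.

240, 34 bp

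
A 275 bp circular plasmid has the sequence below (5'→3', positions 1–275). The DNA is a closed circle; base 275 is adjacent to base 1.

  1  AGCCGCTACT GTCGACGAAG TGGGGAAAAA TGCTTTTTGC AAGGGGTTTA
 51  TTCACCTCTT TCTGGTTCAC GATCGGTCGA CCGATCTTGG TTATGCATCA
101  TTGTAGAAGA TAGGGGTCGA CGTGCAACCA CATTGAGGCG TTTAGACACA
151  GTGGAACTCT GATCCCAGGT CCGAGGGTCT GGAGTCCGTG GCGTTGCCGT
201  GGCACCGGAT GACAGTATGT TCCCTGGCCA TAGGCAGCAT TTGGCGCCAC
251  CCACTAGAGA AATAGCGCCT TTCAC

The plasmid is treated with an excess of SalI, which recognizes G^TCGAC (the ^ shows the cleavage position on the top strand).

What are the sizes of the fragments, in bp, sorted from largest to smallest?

170, 65, 40 bp

SalI sites (GTCGAC) start at positions 11, 76, 116.
SalI cuts after the first base of each site, so after positions 11, 76, 116.
Circular molecule, 3 cuts → 3 fragments:
  12–76 → 65 bp
  77–116 → 40 bp
  117–275 then 1–11 → 159 + 11 = 170 bp
Sorted largest to smallest: 170, 65, 40 bp.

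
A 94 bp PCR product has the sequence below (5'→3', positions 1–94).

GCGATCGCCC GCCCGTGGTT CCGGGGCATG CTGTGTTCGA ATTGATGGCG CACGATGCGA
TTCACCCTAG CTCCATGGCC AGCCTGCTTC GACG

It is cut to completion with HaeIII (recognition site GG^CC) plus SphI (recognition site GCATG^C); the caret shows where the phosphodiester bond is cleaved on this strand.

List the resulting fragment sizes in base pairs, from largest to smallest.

The HaeIII site (GGCC) starts at position 77.
HaeIII cuts after base 2 of each site, so after position 78.
The SphI site (GCATGC) starts at position 26.
SphI cuts after base 5 of each site (before the last base), so after position 30.
Combined cut positions: 30, 78.
Linear molecule, 2 cuts → 3 fragments:
  1–30 → 30 bp
  31–78 → 48 bp
  79–94 → 16 bp
Sorted largest to smallest: 48, 30, 16 bp.

48, 30, 16 bp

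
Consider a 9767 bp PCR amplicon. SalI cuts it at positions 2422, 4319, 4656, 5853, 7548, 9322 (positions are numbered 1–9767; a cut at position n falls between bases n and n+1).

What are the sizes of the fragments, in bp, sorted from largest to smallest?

Linear molecule, 6 cuts → 7 fragments:
  2422 − 0 = 2422 bp
  4319 − 2422 = 1897 bp
  4656 − 4319 = 337 bp
  5853 − 4656 = 1197 bp
  7548 − 5853 = 1695 bp
  9322 − 7548 = 1774 bp
  9767 − 9322 = 445 bp
Sorted largest to smallest: 2422, 1897, 1774, 1695, 1197, 445, 337 bp.

2422, 1897, 1774, 1695, 1197, 445, 337 bp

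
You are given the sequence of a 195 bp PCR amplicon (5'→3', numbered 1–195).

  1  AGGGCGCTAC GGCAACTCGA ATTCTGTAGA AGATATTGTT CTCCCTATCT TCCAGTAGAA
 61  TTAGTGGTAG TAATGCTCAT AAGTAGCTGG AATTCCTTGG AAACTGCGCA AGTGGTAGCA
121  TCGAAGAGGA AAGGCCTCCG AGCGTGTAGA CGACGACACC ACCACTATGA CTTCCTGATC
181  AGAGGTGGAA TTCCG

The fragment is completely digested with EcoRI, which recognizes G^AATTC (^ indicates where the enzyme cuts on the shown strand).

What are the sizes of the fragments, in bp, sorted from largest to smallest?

98, 71, 19, 7 bp

EcoRI sites (GAATTC) start at positions 19, 90, 188.
EcoRI cuts after the first base of each site, so after positions 19, 90, 188.
Linear molecule, 3 cuts → 4 fragments:
  1–19 → 19 bp
  20–90 → 71 bp
  91–188 → 98 bp
  189–195 → 7 bp
Sorted largest to smallest: 98, 71, 19, 7 bp.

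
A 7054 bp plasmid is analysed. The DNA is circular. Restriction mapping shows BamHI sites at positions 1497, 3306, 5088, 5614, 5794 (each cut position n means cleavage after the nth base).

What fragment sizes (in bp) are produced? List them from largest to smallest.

Circular molecule, 5 cuts → 5 fragments:
  3306 − 1497 = 1809 bp
  5088 − 3306 = 1782 bp
  5614 − 5088 = 526 bp
  5794 − 5614 = 180 bp
  wrap: 7054 − 5794 + 1497 = 2757 bp
Sorted largest to smallest: 2757, 1809, 1782, 526, 180 bp.

2757, 1809, 1782, 526, 180 bp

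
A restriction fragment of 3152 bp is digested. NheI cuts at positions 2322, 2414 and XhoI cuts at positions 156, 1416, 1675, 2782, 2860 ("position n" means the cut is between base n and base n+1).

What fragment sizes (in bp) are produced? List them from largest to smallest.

1260, 647, 368, 292, 259, 156, 92, 78 bp

Combined cut positions (sorted): 156, 1416, 1675, 2322, 2414, 2782, 2860.
Linear molecule, 7 cuts → 8 fragments:
  156 − 0 = 156 bp
  1416 − 156 = 1260 bp
  1675 − 1416 = 259 bp
  2322 − 1675 = 647 bp
  2414 − 2322 = 92 bp
  2782 − 2414 = 368 bp
  2860 − 2782 = 78 bp
  3152 − 2860 = 292 bp
Sorted largest to smallest: 1260, 647, 368, 292, 259, 156, 92, 78 bp.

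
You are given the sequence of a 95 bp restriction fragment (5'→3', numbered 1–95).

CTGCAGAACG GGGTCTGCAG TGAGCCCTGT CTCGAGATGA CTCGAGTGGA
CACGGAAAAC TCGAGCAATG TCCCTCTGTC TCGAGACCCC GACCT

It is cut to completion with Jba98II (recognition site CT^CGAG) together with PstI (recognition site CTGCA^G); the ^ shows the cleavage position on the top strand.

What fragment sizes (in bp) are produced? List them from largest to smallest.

20, 19, 14, 14, 13, 10, 5 bp

Jba98II sites (CTCGAG) start at positions 31, 41, 60, 80.
Jba98II cuts after base 2 of each site, so after positions 32, 42, 61, 81.
PstI sites (CTGCAG) start at positions 1, 15.
PstI cuts after base 5 of each site (before the last base), so after positions 5, 19.
Combined cut positions: 5, 19, 32, 42, 61, 81.
Linear molecule, 6 cuts → 7 fragments:
  1–5 → 5 bp
  6–19 → 14 bp
  20–32 → 13 bp
  33–42 → 10 bp
  43–61 → 19 bp
  62–81 → 20 bp
  82–95 → 14 bp
Sorted largest to smallest: 20, 19, 14, 14, 13, 10, 5 bp.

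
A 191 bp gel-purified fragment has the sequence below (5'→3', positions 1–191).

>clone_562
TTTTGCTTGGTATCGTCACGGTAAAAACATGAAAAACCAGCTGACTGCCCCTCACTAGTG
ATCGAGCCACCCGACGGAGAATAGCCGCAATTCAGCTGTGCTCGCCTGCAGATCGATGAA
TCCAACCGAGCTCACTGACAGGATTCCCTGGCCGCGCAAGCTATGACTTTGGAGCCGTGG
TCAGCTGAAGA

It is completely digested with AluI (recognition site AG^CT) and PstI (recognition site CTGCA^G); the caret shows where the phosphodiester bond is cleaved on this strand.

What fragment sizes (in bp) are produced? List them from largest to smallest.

55, 40, 30, 24, 20, 15, 7 bp

AluI sites (AGCT) start at positions 39, 94, 129, 159, 183.
AluI cuts after base 2 of each site, so after positions 40, 95, 130, 160, 184.
The PstI site (CTGCAG) starts at position 106.
PstI cuts after base 5 of each site (before the last base), so after position 110.
Combined cut positions: 40, 95, 110, 130, 160, 184.
Linear molecule, 6 cuts → 7 fragments:
  1–40 → 40 bp
  41–95 → 55 bp
  96–110 → 15 bp
  111–130 → 20 bp
  131–160 → 30 bp
  161–184 → 24 bp
  185–191 → 7 bp
Sorted largest to smallest: 55, 40, 30, 24, 20, 15, 7 bp.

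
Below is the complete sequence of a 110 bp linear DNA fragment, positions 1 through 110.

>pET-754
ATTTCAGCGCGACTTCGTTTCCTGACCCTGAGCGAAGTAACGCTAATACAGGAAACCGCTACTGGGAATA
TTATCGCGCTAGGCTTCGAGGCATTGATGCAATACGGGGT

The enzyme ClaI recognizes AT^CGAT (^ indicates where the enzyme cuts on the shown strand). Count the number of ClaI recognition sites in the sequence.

No occurrence of ATCGAT is present in the sequence.
ClaI does not cut: 0 sites.

0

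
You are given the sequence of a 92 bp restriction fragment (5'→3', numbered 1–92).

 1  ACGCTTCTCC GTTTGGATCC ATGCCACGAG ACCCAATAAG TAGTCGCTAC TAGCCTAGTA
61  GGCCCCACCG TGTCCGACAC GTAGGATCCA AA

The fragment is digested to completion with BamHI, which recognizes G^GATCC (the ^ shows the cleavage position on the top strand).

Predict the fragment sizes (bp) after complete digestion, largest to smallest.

BamHI sites (GGATCC) start at positions 15, 84.
BamHI cuts after the first base of each site, so after positions 15, 84.
Linear molecule, 2 cuts → 3 fragments:
  1–15 → 15 bp
  16–84 → 69 bp
  85–92 → 8 bp
Sorted largest to smallest: 69, 15, 8 bp.

69, 15, 8 bp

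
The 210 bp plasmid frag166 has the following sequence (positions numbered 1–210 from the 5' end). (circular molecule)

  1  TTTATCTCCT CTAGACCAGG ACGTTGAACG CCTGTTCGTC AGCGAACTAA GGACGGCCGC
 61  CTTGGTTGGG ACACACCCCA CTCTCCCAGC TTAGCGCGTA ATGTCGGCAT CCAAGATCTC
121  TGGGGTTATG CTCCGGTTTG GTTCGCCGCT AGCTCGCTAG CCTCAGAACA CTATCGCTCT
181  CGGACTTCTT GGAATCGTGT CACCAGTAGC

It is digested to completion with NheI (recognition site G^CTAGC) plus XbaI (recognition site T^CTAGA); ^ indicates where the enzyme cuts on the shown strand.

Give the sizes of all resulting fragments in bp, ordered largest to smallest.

NheI sites (GCTAGC) start at positions 148, 156.
NheI cuts after the first base of each site, so after positions 148, 156.
The XbaI site (TCTAGA) starts at position 10.
XbaI cuts after the first base of each site, so after position 10.
Combined cut positions: 10, 148, 156.
Circular molecule, 3 cuts → 3 fragments:
  11–148 → 138 bp
  149–156 → 8 bp
  157–210 then 1–10 → 54 + 10 = 64 bp
Sorted largest to smallest: 138, 64, 8 bp.

138, 64, 8 bp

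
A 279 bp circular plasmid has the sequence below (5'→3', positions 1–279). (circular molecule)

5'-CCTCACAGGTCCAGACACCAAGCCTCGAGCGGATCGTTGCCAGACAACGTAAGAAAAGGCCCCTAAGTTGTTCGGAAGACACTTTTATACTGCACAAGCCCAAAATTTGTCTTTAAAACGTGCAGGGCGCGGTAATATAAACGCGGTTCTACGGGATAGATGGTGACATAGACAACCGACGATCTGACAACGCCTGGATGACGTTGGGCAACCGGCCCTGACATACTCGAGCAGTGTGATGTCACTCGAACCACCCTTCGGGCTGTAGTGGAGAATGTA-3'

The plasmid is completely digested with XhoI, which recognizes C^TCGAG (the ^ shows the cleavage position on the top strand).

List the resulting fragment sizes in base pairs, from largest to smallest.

XhoI sites (CTCGAG) start at positions 24, 226.
XhoI cuts after the first base of each site, so after positions 24, 226.
Circular molecule, 2 cuts → 2 fragments:
  25–226 → 202 bp
  227–279 then 1–24 → 53 + 24 = 77 bp
Sorted largest to smallest: 202, 77 bp.

202, 77 bp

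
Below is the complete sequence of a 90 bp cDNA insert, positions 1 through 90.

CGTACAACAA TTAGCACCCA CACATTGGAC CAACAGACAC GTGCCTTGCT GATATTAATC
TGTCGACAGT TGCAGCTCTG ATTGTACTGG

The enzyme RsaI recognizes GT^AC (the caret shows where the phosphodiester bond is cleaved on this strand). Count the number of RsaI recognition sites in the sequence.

GTAC occurs starting at positions 2, 84.
RsaI cuts at 2 sites.

2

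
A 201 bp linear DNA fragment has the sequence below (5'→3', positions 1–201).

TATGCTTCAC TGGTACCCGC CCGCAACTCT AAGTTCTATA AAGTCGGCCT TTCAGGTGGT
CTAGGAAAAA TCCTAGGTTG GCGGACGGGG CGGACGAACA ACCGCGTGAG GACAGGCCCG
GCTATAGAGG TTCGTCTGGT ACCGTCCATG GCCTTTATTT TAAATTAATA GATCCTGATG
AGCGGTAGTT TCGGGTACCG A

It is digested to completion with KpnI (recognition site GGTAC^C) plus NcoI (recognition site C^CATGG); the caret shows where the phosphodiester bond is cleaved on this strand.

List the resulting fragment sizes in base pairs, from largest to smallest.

126, 52, 16, 4, 3 bp

KpnI sites (GGTACC) start at positions 12, 138, 194.
KpnI cuts after base 5 of each site (before the last base), so after positions 16, 142, 198.
The NcoI site (CCATGG) starts at position 146.
NcoI cuts after the first base of each site, so after position 146.
Combined cut positions: 16, 142, 146, 198.
Linear molecule, 4 cuts → 5 fragments:
  1–16 → 16 bp
  17–142 → 126 bp
  143–146 → 4 bp
  147–198 → 52 bp
  199–201 → 3 bp
Sorted largest to smallest: 126, 52, 16, 4, 3 bp.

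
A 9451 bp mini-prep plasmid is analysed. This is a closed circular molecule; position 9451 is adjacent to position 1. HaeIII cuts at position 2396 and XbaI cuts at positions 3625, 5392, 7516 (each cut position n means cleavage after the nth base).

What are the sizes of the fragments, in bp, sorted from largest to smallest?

Combined cut positions (sorted): 2396, 3625, 5392, 7516.
Circular molecule, 4 cuts → 4 fragments:
  3625 − 2396 = 1229 bp
  5392 − 3625 = 1767 bp
  7516 − 5392 = 2124 bp
  wrap: 9451 − 7516 + 2396 = 4331 bp
Sorted largest to smallest: 4331, 2124, 1767, 1229 bp.

4331, 2124, 1767, 1229 bp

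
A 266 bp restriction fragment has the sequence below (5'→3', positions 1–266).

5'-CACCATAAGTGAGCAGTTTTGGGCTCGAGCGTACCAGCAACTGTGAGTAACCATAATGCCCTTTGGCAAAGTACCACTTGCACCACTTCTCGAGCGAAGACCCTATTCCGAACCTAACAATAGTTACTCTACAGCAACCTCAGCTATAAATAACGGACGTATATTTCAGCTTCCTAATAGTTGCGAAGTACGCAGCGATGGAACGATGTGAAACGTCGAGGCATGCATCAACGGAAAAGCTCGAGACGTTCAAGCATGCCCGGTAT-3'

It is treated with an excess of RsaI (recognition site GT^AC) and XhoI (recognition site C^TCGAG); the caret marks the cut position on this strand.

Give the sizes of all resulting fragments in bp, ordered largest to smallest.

RsaI sites (GTAC) start at positions 31, 71, 188.
RsaI cuts after base 2 of each site, so after positions 32, 72, 189.
XhoI sites (CTCGAG) start at positions 24, 89, 240.
XhoI cuts after the first base of each site, so after positions 24, 89, 240.
Combined cut positions: 24, 32, 72, 89, 189, 240.
Linear molecule, 6 cuts → 7 fragments:
  1–24 → 24 bp
  25–32 → 8 bp
  33–72 → 40 bp
  73–89 → 17 bp
  90–189 → 100 bp
  190–240 → 51 bp
  241–266 → 26 bp
Sorted largest to smallest: 100, 51, 40, 26, 24, 17, 8 bp.

100, 51, 40, 26, 24, 17, 8 bp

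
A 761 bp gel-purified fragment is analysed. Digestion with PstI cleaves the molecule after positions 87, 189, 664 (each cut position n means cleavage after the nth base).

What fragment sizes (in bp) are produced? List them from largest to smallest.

475, 102, 97, 87 bp

Linear molecule, 3 cuts → 4 fragments:
  87 − 0 = 87 bp
  189 − 87 = 102 bp
  664 − 189 = 475 bp
  761 − 664 = 97 bp
Sorted largest to smallest: 475, 102, 97, 87 bp.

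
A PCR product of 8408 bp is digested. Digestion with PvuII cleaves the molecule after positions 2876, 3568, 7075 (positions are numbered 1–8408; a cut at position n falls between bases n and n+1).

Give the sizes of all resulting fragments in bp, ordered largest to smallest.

3507, 2876, 1333, 692 bp

Linear molecule, 3 cuts → 4 fragments:
  2876 − 0 = 2876 bp
  3568 − 2876 = 692 bp
  7075 − 3568 = 3507 bp
  8408 − 7075 = 1333 bp
Sorted largest to smallest: 3507, 2876, 1333, 692 bp.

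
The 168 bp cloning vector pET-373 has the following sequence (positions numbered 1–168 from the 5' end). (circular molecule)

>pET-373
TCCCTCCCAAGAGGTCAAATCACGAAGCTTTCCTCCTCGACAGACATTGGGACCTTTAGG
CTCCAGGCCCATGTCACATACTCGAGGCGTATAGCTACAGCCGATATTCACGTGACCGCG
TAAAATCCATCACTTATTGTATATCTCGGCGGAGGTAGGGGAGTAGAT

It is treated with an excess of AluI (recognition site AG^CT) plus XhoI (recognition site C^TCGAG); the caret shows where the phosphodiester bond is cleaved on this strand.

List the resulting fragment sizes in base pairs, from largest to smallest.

AluI sites (AGCT) start at positions 26, 93.
AluI cuts after base 2 of each site, so after positions 27, 94.
The XhoI site (CTCGAG) starts at position 81.
XhoI cuts after the first base of each site, so after position 81.
Combined cut positions: 27, 81, 94.
Circular molecule, 3 cuts → 3 fragments:
  28–81 → 54 bp
  82–94 → 13 bp
  95–168 then 1–27 → 74 + 27 = 101 bp
Sorted largest to smallest: 101, 54, 13 bp.

101, 54, 13 bp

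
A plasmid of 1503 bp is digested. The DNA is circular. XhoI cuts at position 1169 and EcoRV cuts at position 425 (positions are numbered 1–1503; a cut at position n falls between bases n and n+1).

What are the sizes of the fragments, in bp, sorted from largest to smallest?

Combined cut positions (sorted): 425, 1169.
Circular molecule, 2 cuts → 2 fragments:
  1169 − 425 = 744 bp
  wrap: 1503 − 1169 + 425 = 759 bp
Sorted largest to smallest: 759, 744 bp.

759, 744 bp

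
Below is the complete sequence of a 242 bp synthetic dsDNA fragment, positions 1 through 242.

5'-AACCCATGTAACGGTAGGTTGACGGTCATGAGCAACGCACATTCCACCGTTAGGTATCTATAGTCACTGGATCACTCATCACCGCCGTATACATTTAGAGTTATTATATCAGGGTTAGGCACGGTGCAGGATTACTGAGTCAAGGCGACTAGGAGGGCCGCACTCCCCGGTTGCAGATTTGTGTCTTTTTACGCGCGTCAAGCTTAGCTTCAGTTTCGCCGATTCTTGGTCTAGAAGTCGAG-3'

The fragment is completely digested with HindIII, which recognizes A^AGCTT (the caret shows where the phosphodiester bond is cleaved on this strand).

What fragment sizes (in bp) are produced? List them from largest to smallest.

200, 42 bp

The HindIII site (AAGCTT) starts at position 200.
HindIII cuts after the first base of each site, so after position 200.
Linear molecule, 1 cut → 2 fragments:
  1–200 → 200 bp
  201–242 → 42 bp
Sorted largest to smallest: 200, 42 bp.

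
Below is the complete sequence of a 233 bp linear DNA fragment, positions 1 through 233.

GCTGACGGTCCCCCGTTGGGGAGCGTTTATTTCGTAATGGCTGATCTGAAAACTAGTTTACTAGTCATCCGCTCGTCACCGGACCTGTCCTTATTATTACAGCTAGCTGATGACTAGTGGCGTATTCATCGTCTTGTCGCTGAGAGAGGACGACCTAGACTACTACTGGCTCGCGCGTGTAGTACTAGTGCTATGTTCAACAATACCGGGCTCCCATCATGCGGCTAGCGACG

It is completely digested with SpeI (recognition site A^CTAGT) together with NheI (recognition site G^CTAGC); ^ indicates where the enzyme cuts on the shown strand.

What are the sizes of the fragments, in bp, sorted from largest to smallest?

71, 52, 42, 40, 11, 9, 8 bp

SpeI sites (ACTAGT) start at positions 52, 60, 113, 184.
SpeI cuts after the first base of each site, so after positions 52, 60, 113, 184.
NheI sites (GCTAGC) start at positions 102, 224.
NheI cuts after the first base of each site, so after positions 102, 224.
Combined cut positions: 52, 60, 102, 113, 184, 224.
Linear molecule, 6 cuts → 7 fragments:
  1–52 → 52 bp
  53–60 → 8 bp
  61–102 → 42 bp
  103–113 → 11 bp
  114–184 → 71 bp
  185–224 → 40 bp
  225–233 → 9 bp
Sorted largest to smallest: 71, 52, 42, 40, 11, 9, 8 bp.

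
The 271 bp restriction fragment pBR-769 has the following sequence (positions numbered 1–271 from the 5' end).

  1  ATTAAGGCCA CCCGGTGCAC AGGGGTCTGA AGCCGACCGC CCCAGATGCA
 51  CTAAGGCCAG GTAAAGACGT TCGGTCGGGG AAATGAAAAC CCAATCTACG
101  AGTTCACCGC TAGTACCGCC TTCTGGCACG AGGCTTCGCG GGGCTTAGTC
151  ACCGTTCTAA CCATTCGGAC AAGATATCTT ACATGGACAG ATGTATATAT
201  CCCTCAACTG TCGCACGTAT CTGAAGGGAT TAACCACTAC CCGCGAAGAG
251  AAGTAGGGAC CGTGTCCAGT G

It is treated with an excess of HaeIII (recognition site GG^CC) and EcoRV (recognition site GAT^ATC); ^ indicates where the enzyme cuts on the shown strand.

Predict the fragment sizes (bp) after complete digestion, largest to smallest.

119, 96, 49, 7 bp

HaeIII sites (GGCC) start at positions 6, 55.
HaeIII cuts after base 2 of each site, so after positions 7, 56.
The EcoRV site (GATATC) starts at position 173.
EcoRV cuts after base 3 of each site, so after position 175.
Combined cut positions: 7, 56, 175.
Linear molecule, 3 cuts → 4 fragments:
  1–7 → 7 bp
  8–56 → 49 bp
  57–175 → 119 bp
  176–271 → 96 bp
Sorted largest to smallest: 119, 96, 49, 7 bp.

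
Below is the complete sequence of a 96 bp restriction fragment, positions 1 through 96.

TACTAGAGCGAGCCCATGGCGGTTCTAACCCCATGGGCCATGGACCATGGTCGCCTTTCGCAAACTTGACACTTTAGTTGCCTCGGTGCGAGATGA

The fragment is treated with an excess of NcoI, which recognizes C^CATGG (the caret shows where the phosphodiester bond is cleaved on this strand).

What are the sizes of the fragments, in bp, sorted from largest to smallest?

51, 17, 14, 7, 7 bp

NcoI sites (CCATGG) start at positions 14, 31, 38, 45.
NcoI cuts after the first base of each site, so after positions 14, 31, 38, 45.
Linear molecule, 4 cuts → 5 fragments:
  1–14 → 14 bp
  15–31 → 17 bp
  32–38 → 7 bp
  39–45 → 7 bp
  46–96 → 51 bp
Sorted largest to smallest: 51, 17, 14, 7, 7 bp.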